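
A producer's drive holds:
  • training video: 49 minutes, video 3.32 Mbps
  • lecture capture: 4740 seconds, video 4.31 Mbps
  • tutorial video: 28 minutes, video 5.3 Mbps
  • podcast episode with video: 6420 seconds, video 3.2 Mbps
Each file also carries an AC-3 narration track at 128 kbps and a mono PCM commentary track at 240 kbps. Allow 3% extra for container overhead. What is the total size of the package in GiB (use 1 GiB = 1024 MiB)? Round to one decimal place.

7.8 GiB

Audio total: 128 + 240 = 368 kbps = 0.368 Mbps.
training video: 3.688 Mbps × 2940 s × 1.03 = 11168.0 Mb
lecture capture: 4.678 Mbps × 4740 s × 1.03 = 22838.9 Mb
tutorial video: 5.668 Mbps × 1680 s × 1.03 = 9807.9 Mb
podcast episode with video: 3.568 Mbps × 6420 s × 1.03 = 23593.8 Mb
Total: 67408.6 Mb = 8426.1 MB.
= 7.847 GiB.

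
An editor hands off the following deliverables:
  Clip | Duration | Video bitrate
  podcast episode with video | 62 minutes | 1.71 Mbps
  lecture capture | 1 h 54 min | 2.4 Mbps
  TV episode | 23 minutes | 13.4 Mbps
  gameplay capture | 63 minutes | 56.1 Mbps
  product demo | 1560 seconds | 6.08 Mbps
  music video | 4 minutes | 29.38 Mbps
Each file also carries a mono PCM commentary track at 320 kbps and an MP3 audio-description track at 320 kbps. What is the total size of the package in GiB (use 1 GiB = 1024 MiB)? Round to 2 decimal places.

32.72 GiB

Audio total: 320 + 320 = 640 kbps = 0.640 Mbps.
podcast episode with video: 2.350 Mbps × 3720 s = 8742.0 Mb
lecture capture: 3.040 Mbps × 6840 s = 20793.6 Mb
TV episode: 14.040 Mbps × 1380 s = 19375.2 Mb
gameplay capture: 56.740 Mbps × 3780 s = 214477.2 Mb
product demo: 6.720 Mbps × 1560 s = 10483.2 Mb
music video: 30.020 Mbps × 240 s = 7204.8 Mb
Total: 281076.0 Mb = 35134.5 MB.
= 32.72 GiB.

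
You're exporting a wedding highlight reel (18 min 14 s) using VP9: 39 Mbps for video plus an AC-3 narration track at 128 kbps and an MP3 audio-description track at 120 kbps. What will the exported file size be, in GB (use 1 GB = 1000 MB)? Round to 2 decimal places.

5.37 GB

18 min 14 s = 1094 s
Audio total: 128 + 120 = 248 kbps = 0.248 Mbps.
Total bitrate: 39 + 0.248 = 39.248 Mbps.
Stream data: 39.248 Mbps × 1094 s = 42937.3 Mb.
42,937 Mb ÷ 8 = 5,367 MB → 5.367 GB.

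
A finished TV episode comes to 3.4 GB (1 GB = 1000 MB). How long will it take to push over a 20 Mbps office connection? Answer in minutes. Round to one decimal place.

22.7 minutes

File: 3.4 GB = 27200.0 Mb.
At 20 Mbps: 27200.0 / 20 = 1360.0 s ≈ 22.7 minutes.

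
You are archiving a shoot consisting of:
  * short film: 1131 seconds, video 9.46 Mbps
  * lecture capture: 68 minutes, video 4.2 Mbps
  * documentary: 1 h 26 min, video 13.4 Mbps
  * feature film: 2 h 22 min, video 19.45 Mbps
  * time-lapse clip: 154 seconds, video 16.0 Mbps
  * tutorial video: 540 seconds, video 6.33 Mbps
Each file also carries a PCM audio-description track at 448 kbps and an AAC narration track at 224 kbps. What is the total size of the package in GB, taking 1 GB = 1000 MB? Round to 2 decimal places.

Audio total: 448 + 224 = 672 kbps = 0.672 Mbps.
short film: 10.132 Mbps × 1131 s = 11459.3 Mb
lecture capture: 4.872 Mbps × 4080 s = 19877.8 Mb
documentary: 14.072 Mbps × 5160 s = 72611.5 Mb
feature film: 20.122 Mbps × 8520 s = 171439.4 Mb
time-lapse clip: 16.672 Mbps × 154 s = 2567.5 Mb
tutorial video: 7.002 Mbps × 540 s = 3781.1 Mb
Total: 281736.6 Mb = 35217.1 MB.
= 35.22 GB.

35.22 GB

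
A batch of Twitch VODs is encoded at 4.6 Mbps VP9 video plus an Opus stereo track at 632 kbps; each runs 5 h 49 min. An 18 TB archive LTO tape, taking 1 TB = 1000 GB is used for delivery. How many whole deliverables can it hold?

5 h 49 min = 349 min = 20940 s
Audio: 632 kbps = 0.632 Mbps.
Total bitrate: 5.232 Mbps.
Per item: 5.232 Mbps × 20940 s = 109,558 Mb = 13,695 MB.
Capacity: 18 TB = 144,000,000 Mb; 1314.37 items → 1314 complete.

1314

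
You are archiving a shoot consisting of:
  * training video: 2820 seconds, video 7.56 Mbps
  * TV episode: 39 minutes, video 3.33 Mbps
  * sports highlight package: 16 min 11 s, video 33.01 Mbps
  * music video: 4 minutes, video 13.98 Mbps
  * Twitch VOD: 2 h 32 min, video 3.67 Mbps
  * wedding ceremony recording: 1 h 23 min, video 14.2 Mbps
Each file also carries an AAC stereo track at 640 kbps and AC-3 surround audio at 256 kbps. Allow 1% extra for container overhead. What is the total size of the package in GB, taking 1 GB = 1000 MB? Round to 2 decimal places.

Audio total: 640 + 256 = 896 kbps = 0.896 Mbps.
training video: 8.456 Mbps × 2820 s × 1.01 = 24084.4 Mb
TV episode: 4.226 Mbps × 2340 s × 1.01 = 9987.7 Mb
sports highlight package: 33.906 Mbps × 971 s × 1.01 = 33252.0 Mb
music video: 14.876 Mbps × 240 s × 1.01 = 3605.9 Mb
Twitch VOD: 4.566 Mbps × 9120 s × 1.01 = 42058.3 Mb
wedding ceremony recording: 15.096 Mbps × 4980 s × 1.01 = 75929.9 Mb
Total: 188918.2 Mb = 23614.8 MB.
= 23.61 GB.

23.61 GB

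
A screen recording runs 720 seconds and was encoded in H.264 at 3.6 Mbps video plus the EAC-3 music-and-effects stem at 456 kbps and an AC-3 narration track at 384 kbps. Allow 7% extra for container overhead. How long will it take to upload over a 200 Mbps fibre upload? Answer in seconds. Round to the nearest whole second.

Audio total: 456 + 384 = 840 kbps = 0.840 Mbps.
Total bitrate: 4.440 Mbps.
File: 4.440 Mbps × 720 s = 3196.8 Mb.
With 7% container overhead: ×1.07. → 3420.6 Mb.
At 200 Mbps: 3420.6 / 200 = 17.1 s ≈ 17.1 seconds.

17 seconds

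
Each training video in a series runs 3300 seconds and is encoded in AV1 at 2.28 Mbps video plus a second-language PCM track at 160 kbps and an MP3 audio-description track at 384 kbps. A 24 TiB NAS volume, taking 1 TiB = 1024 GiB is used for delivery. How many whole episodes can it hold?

22652

Audio total: 160 + 384 = 544 kbps = 0.544 Mbps.
Total bitrate: 2.824 Mbps.
Per item: 2.824 Mbps × 3300 s = 9,319 Mb = 1,165 MB.
Capacity: 24 TiB = 211,106,233 Mb; 22652.83 items → 22652 complete.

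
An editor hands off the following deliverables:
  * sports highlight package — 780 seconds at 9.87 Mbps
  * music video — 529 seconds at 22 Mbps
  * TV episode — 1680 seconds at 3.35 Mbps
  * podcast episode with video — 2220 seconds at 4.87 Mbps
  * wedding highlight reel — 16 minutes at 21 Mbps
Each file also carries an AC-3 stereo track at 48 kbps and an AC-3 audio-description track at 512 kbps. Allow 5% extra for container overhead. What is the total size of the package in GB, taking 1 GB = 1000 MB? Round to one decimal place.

Audio total: 48 + 512 = 560 kbps = 0.560 Mbps.
sports highlight package: 10.430 Mbps × 780 s × 1.05 = 8542.2 Mb
music video: 22.560 Mbps × 529 s × 1.05 = 12531.0 Mb
TV episode: 3.910 Mbps × 1680 s × 1.05 = 6897.2 Mb
podcast episode with video: 5.430 Mbps × 2220 s × 1.05 = 12657.3 Mb
wedding highlight reel: 21.560 Mbps × 960 s × 1.05 = 21732.5 Mb
Total: 62360.2 Mb = 7795.0 MB.
= 7.795 GB.

7.8 GB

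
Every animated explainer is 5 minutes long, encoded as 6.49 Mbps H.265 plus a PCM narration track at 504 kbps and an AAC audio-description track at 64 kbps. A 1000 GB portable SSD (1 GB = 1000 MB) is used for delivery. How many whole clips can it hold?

5 min = 300 s
Audio total: 504 + 64 = 568 kbps = 0.568 Mbps.
Total bitrate: 7.058 Mbps.
Per item: 7.058 Mbps × 300 s = 2,117 Mb = 264.7 MB.
Capacity: 1000 GB = 8,000,000 Mb; 3778.22 items → 3778 complete.

3778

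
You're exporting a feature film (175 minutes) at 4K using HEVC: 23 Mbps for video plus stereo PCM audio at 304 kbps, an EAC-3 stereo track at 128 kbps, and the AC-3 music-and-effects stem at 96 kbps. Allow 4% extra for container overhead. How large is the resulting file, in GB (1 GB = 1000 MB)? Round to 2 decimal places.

175 min = 10500 s
Audio total: 304 + 128 + 96 = 528 kbps = 0.528 Mbps.
Total bitrate: 23 + 0.528 = 23.528 Mbps.
Stream data: 23.528 Mbps × 10500 s = 247044.0 Mb.
With 4% container overhead: ×1.04.
256,926 Mb ÷ 8 = 32,116 MB → 32.12 GB.

32.12 GB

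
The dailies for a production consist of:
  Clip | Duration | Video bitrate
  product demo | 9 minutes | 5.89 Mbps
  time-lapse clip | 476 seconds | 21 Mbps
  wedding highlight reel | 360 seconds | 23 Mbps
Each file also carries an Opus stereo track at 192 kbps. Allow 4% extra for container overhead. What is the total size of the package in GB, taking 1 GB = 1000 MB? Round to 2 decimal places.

2.82 GB

Audio: 192 kbps = 0.192 Mbps.
product demo: 6.082 Mbps × 540 s × 1.04 = 3415.7 Mb
time-lapse clip: 21.192 Mbps × 476 s × 1.04 = 10490.9 Mb
wedding highlight reel: 23.192 Mbps × 360 s × 1.04 = 8683.1 Mb
Total: 22589.6 Mb = 2823.7 MB.
= 2.824 GB.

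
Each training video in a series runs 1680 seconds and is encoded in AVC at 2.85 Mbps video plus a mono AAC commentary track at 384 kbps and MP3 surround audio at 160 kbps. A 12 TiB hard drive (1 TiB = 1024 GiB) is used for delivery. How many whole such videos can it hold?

Audio total: 384 + 160 = 544 kbps = 0.544 Mbps.
Total bitrate: 3.394 Mbps.
Per item: 3.394 Mbps × 1680 s = 5,702 Mb = 712.7 MB.
Capacity: 12 TiB = 105,553,116 Mb; 18511.86 items → 18511 complete.

18511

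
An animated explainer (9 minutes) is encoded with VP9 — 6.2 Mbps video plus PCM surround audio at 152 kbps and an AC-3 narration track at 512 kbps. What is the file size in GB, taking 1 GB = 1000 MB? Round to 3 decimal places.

9 min = 540 s
Audio total: 152 + 512 = 664 kbps = 0.664 Mbps.
Total bitrate: 6.2 + 0.664 = 6.864 Mbps.
Stream data: 6.864 Mbps × 540 s = 3706.6 Mb.
3,707 Mb ÷ 8 = 463.3 MB → 0.4633 GB.

0.463 GB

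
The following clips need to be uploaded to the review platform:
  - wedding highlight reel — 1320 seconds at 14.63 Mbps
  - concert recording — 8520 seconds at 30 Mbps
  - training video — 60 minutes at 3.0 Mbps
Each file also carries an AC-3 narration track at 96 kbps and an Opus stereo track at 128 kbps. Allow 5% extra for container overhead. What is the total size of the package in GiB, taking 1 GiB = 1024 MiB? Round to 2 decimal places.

35.29 GiB

Audio total: 96 + 128 = 224 kbps = 0.224 Mbps.
wedding highlight reel: 14.854 Mbps × 1320 s × 1.05 = 20587.6 Mb
concert recording: 30.224 Mbps × 8520 s × 1.05 = 270383.9 Mb
training video: 3.224 Mbps × 3600 s × 1.05 = 12186.7 Mb
Total: 303158.3 Mb = 37894.8 MB.
= 35.29 GiB.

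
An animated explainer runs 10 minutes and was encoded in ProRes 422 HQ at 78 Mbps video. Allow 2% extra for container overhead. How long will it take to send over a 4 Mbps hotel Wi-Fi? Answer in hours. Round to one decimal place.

10 min = 600 s
File: 78.000 Mbps × 600 s = 46800.0 Mb.
With 2% container overhead: ×1.02. → 47736.0 Mb.
At 4 Mbps: 47736.0 / 4 = 11934.0 s ≈ 3.31 hours.

3.3 hours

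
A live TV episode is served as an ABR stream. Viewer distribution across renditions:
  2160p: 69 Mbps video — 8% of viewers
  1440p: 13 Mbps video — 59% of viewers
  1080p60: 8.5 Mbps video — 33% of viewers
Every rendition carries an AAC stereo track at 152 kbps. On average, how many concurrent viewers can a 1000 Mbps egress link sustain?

Audio: 152 kbps = 0.152 Mbps.
Average per-viewer bitrate: 0.08×69.152 + 0.59×13.152 + 0.33×8.652 = 16.147 Mbps.
1000 Mbps = 1,000 Mbps; 1,000 / 16.147 = 61.93 → 61.

61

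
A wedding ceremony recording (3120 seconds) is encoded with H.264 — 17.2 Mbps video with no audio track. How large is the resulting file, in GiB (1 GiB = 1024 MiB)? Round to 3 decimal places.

Total bitrate: 17.2 Mbps.
Stream data: 17.200 Mbps × 3120 s = 53664.0 Mb.
53,664 Mb = 6,708,000,000 bytes ÷ 1,073,741,824 = 6.247 GiB.

6.247 GiB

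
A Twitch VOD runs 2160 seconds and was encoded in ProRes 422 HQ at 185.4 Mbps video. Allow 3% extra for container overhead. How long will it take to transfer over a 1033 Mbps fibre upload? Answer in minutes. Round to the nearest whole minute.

7 minutes

File: 185.400 Mbps × 2160 s = 400464.0 Mb.
With 3% container overhead: ×1.03. → 412477.9 Mb.
At 1033 Mbps: 412477.9 / 1033 = 399.3 s ≈ 6.66 minutes.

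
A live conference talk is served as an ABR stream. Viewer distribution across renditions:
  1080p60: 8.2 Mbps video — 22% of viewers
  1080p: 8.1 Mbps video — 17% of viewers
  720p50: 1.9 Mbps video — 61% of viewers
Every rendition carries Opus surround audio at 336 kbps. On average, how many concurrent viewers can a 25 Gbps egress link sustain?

5346

Audio: 336 kbps = 0.336 Mbps.
Average per-viewer bitrate: 0.22×8.536 + 0.17×8.436 + 0.61×2.236 = 4.676 Mbps.
25 Gbps = 25,000 Mbps; 25,000 / 4.676 = 5346.45 → 5346.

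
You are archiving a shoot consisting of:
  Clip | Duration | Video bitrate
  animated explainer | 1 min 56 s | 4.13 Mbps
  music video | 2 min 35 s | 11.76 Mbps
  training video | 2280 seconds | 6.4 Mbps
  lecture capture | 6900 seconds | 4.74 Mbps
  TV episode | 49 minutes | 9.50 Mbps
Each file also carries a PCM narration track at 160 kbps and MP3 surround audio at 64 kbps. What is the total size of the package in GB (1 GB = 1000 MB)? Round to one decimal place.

10.0 GB

Audio total: 160 + 64 = 224 kbps = 0.224 Mbps.
animated explainer: 4.354 Mbps × 116 s = 505.1 Mb
music video: 11.984 Mbps × 155 s = 1857.5 Mb
training video: 6.624 Mbps × 2280 s = 15102.7 Mb
lecture capture: 4.964 Mbps × 6900 s = 34251.6 Mb
TV episode: 9.724 Mbps × 2940 s = 28588.6 Mb
Total: 80305.5 Mb = 10038.2 MB.
= 10.04 GB.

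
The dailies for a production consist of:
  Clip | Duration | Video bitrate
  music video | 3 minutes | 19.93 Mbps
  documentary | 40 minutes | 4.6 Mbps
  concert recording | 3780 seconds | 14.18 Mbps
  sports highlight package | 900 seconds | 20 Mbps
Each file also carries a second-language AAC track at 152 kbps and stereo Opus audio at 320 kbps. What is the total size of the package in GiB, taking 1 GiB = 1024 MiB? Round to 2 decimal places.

Audio total: 152 + 320 = 472 kbps = 0.472 Mbps.
music video: 20.402 Mbps × 180 s = 3672.4 Mb
documentary: 5.072 Mbps × 2400 s = 12172.8 Mb
concert recording: 14.652 Mbps × 3780 s = 55384.6 Mb
sports highlight package: 20.472 Mbps × 900 s = 18424.8 Mb
Total: 89654.5 Mb = 11206.8 MB.
= 10.44 GiB.

10.44 GiB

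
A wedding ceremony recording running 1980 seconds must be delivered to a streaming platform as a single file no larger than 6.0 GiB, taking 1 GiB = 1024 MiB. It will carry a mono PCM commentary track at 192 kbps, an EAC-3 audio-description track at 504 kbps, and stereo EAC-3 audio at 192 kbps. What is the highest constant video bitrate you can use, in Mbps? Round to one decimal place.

Budget: 6.0 GiB = 51539.6 Mb.
Total bitrate budget: 51539.6 Mb / 1980 s = 26.030 Mbps.
Audio total: 192 + 504 + 192 = 888 kbps = 0.888 Mbps.
Video: 26.030 − 0.888 = 25.142 Mbps.

25.1 Mbps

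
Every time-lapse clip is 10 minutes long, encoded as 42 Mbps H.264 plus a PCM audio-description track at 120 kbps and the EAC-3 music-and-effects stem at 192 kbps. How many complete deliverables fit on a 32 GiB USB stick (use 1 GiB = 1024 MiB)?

10

10 min = 600 s
Audio total: 120 + 192 = 312 kbps = 0.312 Mbps.
Total bitrate: 42.312 Mbps.
Per item: 42.312 Mbps × 600 s = 25,387 Mb = 3,173 MB.
Capacity: 32 GiB = 274,878 Mb; 10.83 items → 10 complete.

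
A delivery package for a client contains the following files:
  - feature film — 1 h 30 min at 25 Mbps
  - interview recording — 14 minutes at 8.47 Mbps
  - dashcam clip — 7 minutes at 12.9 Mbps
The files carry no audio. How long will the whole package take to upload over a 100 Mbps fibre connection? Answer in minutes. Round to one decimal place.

feature film: 25.000 Mbps × 5400 s = 135000.0 Mb
interview recording: 8.470 Mbps × 840 s = 7114.8 Mb
dashcam clip: 12.900 Mbps × 420 s = 5418.0 Mb
Total: 147532.8 Mb = 18441.6 MB.
At 100 Mbps: 147532.8 / 100 = 1475 s ≈ 24.6 minutes.

24.6 minutes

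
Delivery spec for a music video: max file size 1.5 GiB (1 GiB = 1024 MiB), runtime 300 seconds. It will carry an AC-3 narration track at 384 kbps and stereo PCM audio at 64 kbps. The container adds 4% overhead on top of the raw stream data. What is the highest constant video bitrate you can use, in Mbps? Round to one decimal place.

40.8 Mbps

Budget: 1.5 GiB = 12884.9 Mb.
Stream payload after overhead: 12884.9 / 1.04 = 12389.3 Mb.
Total bitrate budget: 12389.3 Mb / 300 s = 41.298 Mbps.
Audio total: 384 + 64 = 448 kbps = 0.448 Mbps.
Video: 41.298 − 0.448 = 40.850 Mbps.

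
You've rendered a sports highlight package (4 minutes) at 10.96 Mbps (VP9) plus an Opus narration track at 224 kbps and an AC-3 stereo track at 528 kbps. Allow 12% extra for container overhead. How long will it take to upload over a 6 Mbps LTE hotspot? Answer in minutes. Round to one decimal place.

8.7 minutes

4 min = 240 s
Audio total: 224 + 528 = 752 kbps = 0.752 Mbps.
Total bitrate: 11.712 Mbps.
File: 11.712 Mbps × 240 s = 2810.9 Mb.
With 12% container overhead: ×1.12. → 3148.2 Mb.
At 6 Mbps: 3148.2 / 6 = 524.7 s ≈ 8.74 minutes.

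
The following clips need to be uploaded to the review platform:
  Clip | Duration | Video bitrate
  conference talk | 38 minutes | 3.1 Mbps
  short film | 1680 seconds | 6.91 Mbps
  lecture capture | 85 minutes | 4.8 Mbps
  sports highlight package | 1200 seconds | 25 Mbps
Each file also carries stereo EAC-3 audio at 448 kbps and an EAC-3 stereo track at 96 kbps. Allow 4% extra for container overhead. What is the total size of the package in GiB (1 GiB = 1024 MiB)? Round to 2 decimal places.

Audio total: 448 + 96 = 544 kbps = 0.544 Mbps.
conference talk: 3.644 Mbps × 2280 s × 1.04 = 8640.7 Mb
short film: 7.454 Mbps × 1680 s × 1.04 = 13023.6 Mb
lecture capture: 5.344 Mbps × 5100 s × 1.04 = 28344.6 Mb
sports highlight package: 25.544 Mbps × 1200 s × 1.04 = 31878.9 Mb
Total: 81887.8 Mb = 10236.0 MB.
= 9.533 GiB.

9.53 GiB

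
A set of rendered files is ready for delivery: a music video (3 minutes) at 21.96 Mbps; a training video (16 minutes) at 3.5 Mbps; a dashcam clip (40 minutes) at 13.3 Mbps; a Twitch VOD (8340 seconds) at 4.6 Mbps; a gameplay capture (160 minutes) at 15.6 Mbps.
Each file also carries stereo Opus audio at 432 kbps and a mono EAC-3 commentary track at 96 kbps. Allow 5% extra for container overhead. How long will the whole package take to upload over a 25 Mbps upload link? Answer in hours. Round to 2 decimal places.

Audio total: 432 + 96 = 528 kbps = 0.528 Mbps.
music video: 22.488 Mbps × 180 s × 1.05 = 4250.2 Mb
training video: 4.028 Mbps × 960 s × 1.05 = 4060.2 Mb
dashcam clip: 13.828 Mbps × 2400 s × 1.05 = 34846.6 Mb
Twitch VOD: 5.128 Mbps × 8340 s × 1.05 = 44905.9 Mb
gameplay capture: 16.128 Mbps × 9600 s × 1.05 = 162570.2 Mb
Total: 250633.2 Mb = 31329.1 MB.
At 25 Mbps: 250633.2 / 25 = 10025 s ≈ 2.78 hours.

2.78 hours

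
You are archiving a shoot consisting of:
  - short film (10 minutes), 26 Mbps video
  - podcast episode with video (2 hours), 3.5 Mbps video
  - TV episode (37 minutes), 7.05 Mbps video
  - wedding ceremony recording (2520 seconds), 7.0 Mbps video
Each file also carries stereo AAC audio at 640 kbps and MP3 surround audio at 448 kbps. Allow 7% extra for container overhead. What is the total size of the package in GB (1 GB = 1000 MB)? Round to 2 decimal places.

Audio total: 640 + 448 = 1088 kbps = 1.088 Mbps.
short film: 27.088 Mbps × 600 s × 1.07 = 17390.5 Mb
podcast episode with video: 4.588 Mbps × 7200 s × 1.07 = 35346.0 Mb
TV episode: 8.138 Mbps × 2220 s × 1.07 = 19331.0 Mb
wedding ceremony recording: 8.088 Mbps × 2520 s × 1.07 = 21808.5 Mb
Total: 93875.9 Mb = 11734.5 MB.
= 11.73 GB.

11.73 GB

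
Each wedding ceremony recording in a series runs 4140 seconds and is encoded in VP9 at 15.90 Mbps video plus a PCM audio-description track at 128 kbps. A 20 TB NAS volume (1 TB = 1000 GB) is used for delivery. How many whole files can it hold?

2411

Audio: 128 kbps = 0.128 Mbps.
Total bitrate: 16.028 Mbps.
Per item: 16.028 Mbps × 4140 s = 66,356 Mb = 8,294 MB.
Capacity: 20 TB = 160,000,000 Mb; 2411.24 items → 2411 complete.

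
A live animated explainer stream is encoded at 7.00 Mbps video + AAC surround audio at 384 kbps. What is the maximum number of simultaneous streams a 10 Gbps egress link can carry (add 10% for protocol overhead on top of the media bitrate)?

Audio: 384 kbps = 0.384 Mbps.
Per-viewer media rate: 7.384 Mbps.
On the wire with 10% overhead: 8.122 Mbps.
10 Gbps = 10,000 Mbps; 10,000 / 8.122 = 1231.16 → 1231 viewers.

1231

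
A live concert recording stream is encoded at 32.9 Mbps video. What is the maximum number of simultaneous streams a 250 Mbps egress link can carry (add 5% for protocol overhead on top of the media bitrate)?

On the wire with 5% overhead: 34.545 Mbps.
250 Mbps = 250.0 Mbps; 250.0 / 34.545 = 7.24 → 7 viewers.

7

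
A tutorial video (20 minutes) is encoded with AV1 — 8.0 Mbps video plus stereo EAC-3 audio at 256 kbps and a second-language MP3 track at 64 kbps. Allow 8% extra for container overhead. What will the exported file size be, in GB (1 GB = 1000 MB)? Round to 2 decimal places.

20 min = 1200 s
Audio total: 256 + 64 = 320 kbps = 0.320 Mbps.
Total bitrate: 8.0 + 0.320 = 8.320 Mbps.
Stream data: 8.320 Mbps × 1200 s = 9984.0 Mb.
With 8% container overhead: ×1.08.
10,783 Mb ÷ 8 = 1,348 MB → 1.348 GB.

1.35 GB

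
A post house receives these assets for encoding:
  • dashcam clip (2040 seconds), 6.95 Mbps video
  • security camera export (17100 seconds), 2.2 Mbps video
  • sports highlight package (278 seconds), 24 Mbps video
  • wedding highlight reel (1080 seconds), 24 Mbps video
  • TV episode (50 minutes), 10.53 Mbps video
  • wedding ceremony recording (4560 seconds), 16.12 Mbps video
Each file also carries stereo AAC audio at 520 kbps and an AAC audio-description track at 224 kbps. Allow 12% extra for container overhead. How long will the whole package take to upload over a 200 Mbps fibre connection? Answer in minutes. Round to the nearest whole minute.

Audio total: 520 + 224 = 744 kbps = 0.744 Mbps.
dashcam clip: 7.694 Mbps × 2040 s × 1.12 = 17579.3 Mb
security camera export: 2.944 Mbps × 17100 s × 1.12 = 56383.5 Mb
sports highlight package: 24.744 Mbps × 278 s × 1.12 = 7704.3 Mb
wedding highlight reel: 24.744 Mbps × 1080 s × 1.12 = 29930.3 Mb
TV episode: 11.274 Mbps × 3000 s × 1.12 = 37880.6 Mb
wedding ceremony recording: 16.864 Mbps × 4560 s × 1.12 = 86127.8 Mb
Total: 235605.8 Mb = 29450.7 MB.
At 200 Mbps: 235605.8 / 200 = 1178 s ≈ 19.6 minutes.

20 minutes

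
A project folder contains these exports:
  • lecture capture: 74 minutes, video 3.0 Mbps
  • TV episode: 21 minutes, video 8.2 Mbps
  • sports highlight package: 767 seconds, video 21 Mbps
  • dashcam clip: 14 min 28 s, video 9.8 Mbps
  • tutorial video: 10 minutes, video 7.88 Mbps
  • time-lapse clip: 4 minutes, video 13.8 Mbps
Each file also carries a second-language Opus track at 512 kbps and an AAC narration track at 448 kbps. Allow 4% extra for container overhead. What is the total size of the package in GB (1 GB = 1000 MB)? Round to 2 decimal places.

8.34 GB

Audio total: 512 + 448 = 960 kbps = 0.960 Mbps.
lecture capture: 3.960 Mbps × 4440 s × 1.04 = 18285.7 Mb
TV episode: 9.160 Mbps × 1260 s × 1.04 = 12003.3 Mb
sports highlight package: 21.960 Mbps × 767 s × 1.04 = 17517.1 Mb
dashcam clip: 10.760 Mbps × 868 s × 1.04 = 9713.3 Mb
tutorial video: 8.840 Mbps × 600 s × 1.04 = 5516.2 Mb
time-lapse clip: 14.760 Mbps × 240 s × 1.04 = 3684.1 Mb
Total: 66719.5 Mb = 8339.9 MB.
= 8.340 GB.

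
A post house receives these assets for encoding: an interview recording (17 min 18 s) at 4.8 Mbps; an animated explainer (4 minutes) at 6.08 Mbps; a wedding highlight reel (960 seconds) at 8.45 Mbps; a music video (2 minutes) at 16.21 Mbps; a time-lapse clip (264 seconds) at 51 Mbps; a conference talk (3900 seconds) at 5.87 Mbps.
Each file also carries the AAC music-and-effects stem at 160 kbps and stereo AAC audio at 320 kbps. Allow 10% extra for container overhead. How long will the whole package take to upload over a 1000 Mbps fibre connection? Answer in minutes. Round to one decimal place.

1.0 minutes

Audio total: 160 + 320 = 480 kbps = 0.480 Mbps.
interview recording: 5.280 Mbps × 1038 s × 1.10 = 6028.7 Mb
animated explainer: 6.560 Mbps × 240 s × 1.10 = 1731.8 Mb
wedding highlight reel: 8.930 Mbps × 960 s × 1.10 = 9430.1 Mb
music video: 16.690 Mbps × 120 s × 1.10 = 2203.1 Mb
time-lapse clip: 51.480 Mbps × 264 s × 1.10 = 14949.8 Mb
conference talk: 6.350 Mbps × 3900 s × 1.10 = 27241.5 Mb
Total: 61585.0 Mb = 7698.1 MB.
At 1000 Mbps: 61585.0 / 1000 = 62 s ≈ 1.03 minutes.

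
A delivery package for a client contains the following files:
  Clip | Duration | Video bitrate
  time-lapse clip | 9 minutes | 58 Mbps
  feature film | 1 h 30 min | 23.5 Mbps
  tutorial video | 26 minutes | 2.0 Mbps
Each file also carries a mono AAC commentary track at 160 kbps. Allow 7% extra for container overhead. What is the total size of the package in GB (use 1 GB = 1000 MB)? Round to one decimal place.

21.7 GB

Audio: 160 kbps = 0.160 Mbps.
time-lapse clip: 58.160 Mbps × 540 s × 1.07 = 33604.8 Mb
feature film: 23.660 Mbps × 5400 s × 1.07 = 136707.5 Mb
tutorial video: 2.160 Mbps × 1560 s × 1.07 = 3605.5 Mb
Total: 173917.8 Mb = 21739.7 MB.
= 21.74 GB.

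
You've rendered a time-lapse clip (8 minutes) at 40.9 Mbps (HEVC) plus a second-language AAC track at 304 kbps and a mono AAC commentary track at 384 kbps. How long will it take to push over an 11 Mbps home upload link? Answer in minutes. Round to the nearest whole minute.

30 minutes

8 min = 480 s
Audio total: 304 + 384 = 688 kbps = 0.688 Mbps.
Total bitrate: 41.588 Mbps.
File: 41.588 Mbps × 480 s = 19962.2 Mb.
At 11 Mbps: 19962.2 / 11 = 1814.7 s ≈ 30.2 minutes.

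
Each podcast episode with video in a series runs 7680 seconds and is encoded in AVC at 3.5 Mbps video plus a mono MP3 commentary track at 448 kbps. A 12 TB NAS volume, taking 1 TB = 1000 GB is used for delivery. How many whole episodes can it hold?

3166

Audio: 448 kbps = 0.448 Mbps.
Total bitrate: 3.948 Mbps.
Per item: 3.948 Mbps × 7680 s = 30,321 Mb = 3,790 MB.
Capacity: 12 TB = 96,000,000 Mb; 3166.16 items → 3166 complete.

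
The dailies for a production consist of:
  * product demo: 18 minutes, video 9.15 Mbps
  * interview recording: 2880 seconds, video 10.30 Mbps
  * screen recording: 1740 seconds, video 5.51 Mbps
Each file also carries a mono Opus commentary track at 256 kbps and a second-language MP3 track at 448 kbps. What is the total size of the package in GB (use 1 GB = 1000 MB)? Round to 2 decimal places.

6.64 GB

Audio total: 256 + 448 = 704 kbps = 0.704 Mbps.
product demo: 9.854 Mbps × 1080 s = 10642.3 Mb
interview recording: 11.004 Mbps × 2880 s = 31691.5 Mb
screen recording: 6.214 Mbps × 1740 s = 10812.4 Mb
Total: 53146.2 Mb = 6643.3 MB.
= 6.643 GB.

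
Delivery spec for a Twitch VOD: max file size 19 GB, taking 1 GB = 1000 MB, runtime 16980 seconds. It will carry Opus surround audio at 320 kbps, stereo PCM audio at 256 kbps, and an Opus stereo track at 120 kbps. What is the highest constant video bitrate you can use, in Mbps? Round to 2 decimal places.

8.26 Mbps

Budget: 19 GB = 152000.0 Mb.
Total bitrate budget: 152000.0 Mb / 16980 s = 8.952 Mbps.
Audio total: 320 + 256 + 120 = 696 kbps = 0.696 Mbps.
Video: 8.952 − 0.696 = 8.256 Mbps.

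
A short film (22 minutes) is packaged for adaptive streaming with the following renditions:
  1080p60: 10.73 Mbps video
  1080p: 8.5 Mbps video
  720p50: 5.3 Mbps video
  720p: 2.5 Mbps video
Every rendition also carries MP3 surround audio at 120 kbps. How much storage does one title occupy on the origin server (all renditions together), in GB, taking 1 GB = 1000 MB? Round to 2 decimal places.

22 min = 1320 s
Audio: 120 kbps = 0.120 Mbps.
Sum of rendition bitrates: (10.73+0.120) + (8.5+0.120) + (5.3+0.120) + (2.5+0.120) = 27.510 Mbps.
× 1320 s = 36,313 Mb = 4,539 MB = 4.539 GB.

4.54 GB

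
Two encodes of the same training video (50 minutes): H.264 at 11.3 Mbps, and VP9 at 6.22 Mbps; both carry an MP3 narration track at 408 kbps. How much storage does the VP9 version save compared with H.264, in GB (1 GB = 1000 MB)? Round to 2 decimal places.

1.91 GB

50 min = 3000 s
Audio: 408 kbps = 0.408 Mbps.
H.264: 11.708 Mbps × 3000 s = 35124.0 Mb = 4.391 GB.
VP9: 6.628 Mbps × 3000 s = 19884.0 Mb = 2.486 GB.
Saving: 4.391 − 2.486 = 1.905 GB.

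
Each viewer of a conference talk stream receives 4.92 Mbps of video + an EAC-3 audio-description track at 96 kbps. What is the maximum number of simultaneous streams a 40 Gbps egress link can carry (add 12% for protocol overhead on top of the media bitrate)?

Audio: 96 kbps = 0.096 Mbps.
Per-viewer media rate: 5.016 Mbps.
On the wire with 12% overhead: 5.618 Mbps.
40 Gbps = 40,000 Mbps; 40,000 / 5.618 = 7120.07 → 7120 viewers.

7120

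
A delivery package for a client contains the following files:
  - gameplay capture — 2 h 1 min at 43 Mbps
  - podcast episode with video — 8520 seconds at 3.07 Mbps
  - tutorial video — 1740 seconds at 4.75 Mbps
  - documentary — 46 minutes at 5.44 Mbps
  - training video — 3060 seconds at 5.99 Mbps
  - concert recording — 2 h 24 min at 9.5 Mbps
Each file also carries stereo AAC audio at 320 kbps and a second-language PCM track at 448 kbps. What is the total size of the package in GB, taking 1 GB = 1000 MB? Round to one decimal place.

Audio total: 320 + 448 = 768 kbps = 0.768 Mbps.
gameplay capture: 43.768 Mbps × 7260 s = 317755.7 Mb
podcast episode with video: 3.838 Mbps × 8520 s = 32699.8 Mb
tutorial video: 5.518 Mbps × 1740 s = 9601.3 Mb
documentary: 6.208 Mbps × 2760 s = 17134.1 Mb
training video: 6.758 Mbps × 3060 s = 20679.5 Mb
concert recording: 10.268 Mbps × 8640 s = 88715.5 Mb
Total: 486585.8 Mb = 60823.2 MB.
= 60.82 GB.

60.8 GB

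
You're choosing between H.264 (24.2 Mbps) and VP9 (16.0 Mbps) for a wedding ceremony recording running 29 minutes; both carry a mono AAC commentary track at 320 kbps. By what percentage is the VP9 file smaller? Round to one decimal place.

29 min = 1740 s
Audio: 320 kbps = 0.320 Mbps.
H.264: 24.520 Mbps × 1740 s = 42664.8 Mb = 5.333 GB.
VP9: 16.320 Mbps × 1740 s = 28396.8 Mb = 3.550 GB.
Reduction: (1 − 3.550/5.333) × 100 = 33.44%.

33.4%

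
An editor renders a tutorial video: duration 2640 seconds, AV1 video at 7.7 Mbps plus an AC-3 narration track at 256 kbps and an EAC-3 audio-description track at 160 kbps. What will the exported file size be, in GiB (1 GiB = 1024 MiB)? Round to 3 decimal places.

2.494 GiB

Audio total: 256 + 160 = 416 kbps = 0.416 Mbps.
Total bitrate: 7.7 + 0.416 = 8.116 Mbps.
Stream data: 8.116 Mbps × 2640 s = 21426.2 Mb.
21,426 Mb = 2,678,280,000 bytes ÷ 1,073,741,824 = 2.494 GiB.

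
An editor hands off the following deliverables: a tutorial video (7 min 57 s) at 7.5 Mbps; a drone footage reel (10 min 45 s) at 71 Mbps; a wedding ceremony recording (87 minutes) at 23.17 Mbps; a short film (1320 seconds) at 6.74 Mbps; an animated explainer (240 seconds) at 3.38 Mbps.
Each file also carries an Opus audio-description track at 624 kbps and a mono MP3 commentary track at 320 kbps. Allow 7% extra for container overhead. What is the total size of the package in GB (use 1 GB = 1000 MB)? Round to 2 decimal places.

25.08 GB

Audio total: 624 + 320 = 944 kbps = 0.944 Mbps.
tutorial video: 8.444 Mbps × 477 s × 1.07 = 4309.7 Mb
drone footage reel: 71.944 Mbps × 645 s × 1.07 = 49652.2 Mb
wedding ceremony recording: 24.114 Mbps × 5220 s × 1.07 = 134686.3 Mb
short film: 7.684 Mbps × 1320 s × 1.07 = 10852.9 Mb
animated explainer: 4.324 Mbps × 240 s × 1.07 = 1110.4 Mb
Total: 200611.5 Mb = 25076.4 MB.
= 25.08 GB.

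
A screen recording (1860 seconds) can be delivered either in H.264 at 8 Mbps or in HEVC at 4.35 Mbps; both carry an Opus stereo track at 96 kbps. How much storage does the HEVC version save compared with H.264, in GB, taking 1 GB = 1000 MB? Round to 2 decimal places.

0.85 GB

Audio: 96 kbps = 0.096 Mbps.
H.264: 8.096 Mbps × 1860 s = 15058.6 Mb = 1.882 GB.
HEVC: 4.446 Mbps × 1860 s = 8269.6 Mb = 1.034 GB.
Saving: 1.882 − 1.034 = 0.849 GB.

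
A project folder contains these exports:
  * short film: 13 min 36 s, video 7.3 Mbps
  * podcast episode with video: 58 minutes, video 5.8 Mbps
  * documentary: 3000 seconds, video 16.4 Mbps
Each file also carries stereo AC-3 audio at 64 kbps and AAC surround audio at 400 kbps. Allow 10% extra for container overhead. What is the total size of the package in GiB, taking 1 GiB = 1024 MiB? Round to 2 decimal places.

Audio total: 64 + 400 = 464 kbps = 0.464 Mbps.
short film: 7.764 Mbps × 816 s × 1.10 = 6969.0 Mb
podcast episode with video: 6.264 Mbps × 3480 s × 1.10 = 23978.6 Mb
documentary: 16.864 Mbps × 3000 s × 1.10 = 55651.2 Mb
Total: 86598.8 Mb = 10824.8 MB.
= 10.08 GiB.

10.08 GiB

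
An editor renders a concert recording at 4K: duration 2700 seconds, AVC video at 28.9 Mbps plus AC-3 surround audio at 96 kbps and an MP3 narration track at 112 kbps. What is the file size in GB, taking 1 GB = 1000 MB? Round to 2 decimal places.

Audio total: 96 + 112 = 208 kbps = 0.208 Mbps.
Total bitrate: 28.9 + 0.208 = 29.108 Mbps.
Stream data: 29.108 Mbps × 2700 s = 78591.6 Mb.
78,592 Mb ÷ 8 = 9,824 MB → 9.824 GB.

9.82 GB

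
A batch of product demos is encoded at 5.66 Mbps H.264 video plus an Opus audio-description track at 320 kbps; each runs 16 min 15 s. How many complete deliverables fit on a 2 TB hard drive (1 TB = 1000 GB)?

16 min 15 s = 975 s
Audio: 320 kbps = 0.320 Mbps.
Total bitrate: 5.980 Mbps.
Per item: 5.980 Mbps × 975 s = 5,830 Mb = 728.8 MB.
Capacity: 2 TB = 16,000,000 Mb; 2744.19 items → 2744 complete.

2744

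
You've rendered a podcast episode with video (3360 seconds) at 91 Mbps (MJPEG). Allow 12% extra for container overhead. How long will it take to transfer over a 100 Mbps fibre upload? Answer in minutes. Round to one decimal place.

57.1 minutes

File: 91.000 Mbps × 3360 s = 305760.0 Mb.
With 12% container overhead: ×1.12. → 342451.2 Mb.
At 100 Mbps: 342451.2 / 100 = 3424.5 s ≈ 57.1 minutes.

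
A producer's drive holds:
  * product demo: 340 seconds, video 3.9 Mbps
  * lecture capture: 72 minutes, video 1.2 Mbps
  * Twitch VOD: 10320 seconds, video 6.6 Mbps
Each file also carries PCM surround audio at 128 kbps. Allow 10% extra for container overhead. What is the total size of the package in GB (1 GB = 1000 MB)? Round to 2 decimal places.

Audio: 128 kbps = 0.128 Mbps.
product demo: 4.028 Mbps × 340 s × 1.10 = 1506.5 Mb
lecture capture: 1.328 Mbps × 4320 s × 1.10 = 6310.7 Mb
Twitch VOD: 6.728 Mbps × 10320 s × 1.10 = 76376.3 Mb
Total: 84193.4 Mb = 10524.2 MB.
= 10.52 GB.

10.52 GB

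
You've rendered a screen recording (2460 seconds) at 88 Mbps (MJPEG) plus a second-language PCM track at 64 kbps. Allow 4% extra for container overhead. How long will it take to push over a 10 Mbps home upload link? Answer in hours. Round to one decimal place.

Audio: 64 kbps = 0.064 Mbps.
Total bitrate: 88.064 Mbps.
File: 88.064 Mbps × 2460 s = 216637.4 Mb.
With 4% container overhead: ×1.04. → 225302.9 Mb.
At 10 Mbps: 225302.9 / 10 = 22530.3 s ≈ 6.26 hours.

6.3 hours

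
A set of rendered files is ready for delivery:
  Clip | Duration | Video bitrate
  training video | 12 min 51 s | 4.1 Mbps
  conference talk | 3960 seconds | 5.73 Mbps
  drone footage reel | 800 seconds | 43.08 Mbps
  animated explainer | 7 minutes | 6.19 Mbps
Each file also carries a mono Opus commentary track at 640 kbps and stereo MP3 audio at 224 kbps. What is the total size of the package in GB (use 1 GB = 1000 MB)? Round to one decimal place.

Audio total: 640 + 224 = 864 kbps = 0.864 Mbps.
training video: 4.964 Mbps × 771 s = 3827.2 Mb
conference talk: 6.594 Mbps × 3960 s = 26112.2 Mb
drone footage reel: 43.944 Mbps × 800 s = 35155.2 Mb
animated explainer: 7.054 Mbps × 420 s = 2962.7 Mb
Total: 68057.4 Mb = 8507.2 MB.
= 8.507 GB.

8.5 GB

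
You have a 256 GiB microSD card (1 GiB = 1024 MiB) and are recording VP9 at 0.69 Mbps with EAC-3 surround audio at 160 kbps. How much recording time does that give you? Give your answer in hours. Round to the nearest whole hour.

719 hours

Audio: 160 kbps = 0.160 Mbps.
Total bitrate: 0.69 + 0.160 = 0.850 Mbps.
Capacity: 256 GiB = 2,199,023 Mb.
Recording time: 2,199,023 / 0.850 = 2,587,086 s ≈ 719 hours.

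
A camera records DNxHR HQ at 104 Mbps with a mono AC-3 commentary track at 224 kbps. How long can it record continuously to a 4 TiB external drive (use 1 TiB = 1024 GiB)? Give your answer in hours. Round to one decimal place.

93.8 hours

Audio: 224 kbps = 0.224 Mbps.
Total bitrate: 104 + 0.224 = 104.224 Mbps.
Capacity: 4 TiB = 35,184,372 Mb.
Recording time: 35,184,372 / 104.224 = 337,584 s ≈ 93.8 hours.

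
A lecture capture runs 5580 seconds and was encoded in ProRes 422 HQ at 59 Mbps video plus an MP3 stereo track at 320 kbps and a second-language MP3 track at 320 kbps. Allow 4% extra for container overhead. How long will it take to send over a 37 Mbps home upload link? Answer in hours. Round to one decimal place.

Audio total: 320 + 320 = 640 kbps = 0.640 Mbps.
Total bitrate: 59.640 Mbps.
File: 59.640 Mbps × 5580 s = 332791.2 Mb.
With 4% container overhead: ×1.04. → 346102.8 Mb.
At 37 Mbps: 346102.8 / 37 = 9354.1 s ≈ 2.6 hours.

2.6 hours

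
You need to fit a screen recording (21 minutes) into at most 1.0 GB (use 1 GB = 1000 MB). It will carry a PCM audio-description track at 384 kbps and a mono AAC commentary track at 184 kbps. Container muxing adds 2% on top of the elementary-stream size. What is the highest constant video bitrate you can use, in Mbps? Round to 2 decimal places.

5.66 Mbps

Budget: 1.0 GB = 8000.0 Mb.
Stream payload after overhead: 8000.0 / 1.02 = 7843.1 Mb.
21 min = 1260 s
Total bitrate budget: 7843.1 Mb / 1260 s = 6.225 Mbps.
Audio total: 384 + 184 = 568 kbps = 0.568 Mbps.
Video: 6.225 − 0.568 = 5.657 Mbps.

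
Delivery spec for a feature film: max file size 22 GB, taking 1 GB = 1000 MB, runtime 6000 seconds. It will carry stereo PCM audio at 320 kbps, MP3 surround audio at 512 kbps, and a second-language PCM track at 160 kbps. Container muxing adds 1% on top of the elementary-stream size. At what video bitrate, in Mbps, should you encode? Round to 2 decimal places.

Budget: 22 GB = 176000.0 Mb.
Stream payload after overhead: 176000.0 / 1.01 = 174257.4 Mb.
Total bitrate budget: 174257.4 Mb / 6000 s = 29.043 Mbps.
Audio total: 320 + 512 + 160 = 992 kbps = 0.992 Mbps.
Video: 29.043 − 0.992 = 28.051 Mbps.

28.05 Mbps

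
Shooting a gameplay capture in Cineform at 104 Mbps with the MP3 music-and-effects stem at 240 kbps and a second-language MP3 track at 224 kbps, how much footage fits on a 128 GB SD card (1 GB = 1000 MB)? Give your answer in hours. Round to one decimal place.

Audio total: 240 + 224 = 464 kbps = 0.464 Mbps.
Total bitrate: 104 + 0.464 = 104.464 Mbps.
Capacity: 128 GB = 1,024,000 Mb.
Recording time: 1,024,000 / 104.464 = 9,802 s ≈ 2.72 hours.

2.7 hours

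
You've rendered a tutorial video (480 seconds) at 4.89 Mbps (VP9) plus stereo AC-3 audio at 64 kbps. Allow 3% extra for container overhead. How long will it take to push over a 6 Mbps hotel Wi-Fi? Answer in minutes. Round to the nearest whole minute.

7 minutes

Audio: 64 kbps = 0.064 Mbps.
Total bitrate: 4.954 Mbps.
File: 4.954 Mbps × 480 s = 2377.9 Mb.
With 3% container overhead: ×1.03. → 2449.3 Mb.
At 6 Mbps: 2449.3 / 6 = 408.2 s ≈ 6.8 minutes.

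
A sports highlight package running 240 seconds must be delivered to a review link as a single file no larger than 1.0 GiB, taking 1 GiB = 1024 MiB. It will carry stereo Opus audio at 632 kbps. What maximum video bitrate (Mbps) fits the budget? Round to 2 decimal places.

Budget: 1.0 GiB = 8589.9 Mb.
Total bitrate budget: 8589.9 Mb / 240 s = 35.791 Mbps.
Audio: 632 kbps = 0.632 Mbps.
Video: 35.791 − 0.632 = 35.159 Mbps.

35.16 Mbps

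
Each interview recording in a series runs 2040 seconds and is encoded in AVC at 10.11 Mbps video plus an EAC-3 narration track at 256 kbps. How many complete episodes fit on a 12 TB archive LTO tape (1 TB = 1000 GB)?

Audio: 256 kbps = 0.256 Mbps.
Total bitrate: 10.366 Mbps.
Per item: 10.366 Mbps × 2040 s = 21,147 Mb = 2,643 MB.
Capacity: 12 TB = 96,000,000 Mb; 4539.73 items → 4539 complete.

4539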